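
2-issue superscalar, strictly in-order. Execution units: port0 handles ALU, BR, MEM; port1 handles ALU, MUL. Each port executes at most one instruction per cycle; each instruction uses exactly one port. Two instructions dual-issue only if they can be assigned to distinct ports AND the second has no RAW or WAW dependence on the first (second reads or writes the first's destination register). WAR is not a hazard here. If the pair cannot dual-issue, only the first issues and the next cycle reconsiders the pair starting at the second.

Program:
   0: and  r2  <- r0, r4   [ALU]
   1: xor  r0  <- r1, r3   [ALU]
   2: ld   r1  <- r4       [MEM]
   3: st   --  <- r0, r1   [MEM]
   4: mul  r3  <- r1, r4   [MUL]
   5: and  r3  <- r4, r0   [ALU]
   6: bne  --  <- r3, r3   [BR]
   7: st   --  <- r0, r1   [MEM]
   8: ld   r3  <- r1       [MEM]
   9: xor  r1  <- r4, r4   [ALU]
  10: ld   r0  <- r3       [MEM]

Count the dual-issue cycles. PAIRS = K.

PAIRS = 3

0. and+xor @i0+i1  | 2-wide
1. ld @i2  | no-port MEM/MEM
2. st+mul @i3+i4  | 2-wide
3. and @i5  | RAW r3
4. bne @i6  | no-port BR/MEM
5. st @i7  | no-port MEM/MEM
6. ld+xor @i8+i9  | 2-wide
7. ld @i10  | tail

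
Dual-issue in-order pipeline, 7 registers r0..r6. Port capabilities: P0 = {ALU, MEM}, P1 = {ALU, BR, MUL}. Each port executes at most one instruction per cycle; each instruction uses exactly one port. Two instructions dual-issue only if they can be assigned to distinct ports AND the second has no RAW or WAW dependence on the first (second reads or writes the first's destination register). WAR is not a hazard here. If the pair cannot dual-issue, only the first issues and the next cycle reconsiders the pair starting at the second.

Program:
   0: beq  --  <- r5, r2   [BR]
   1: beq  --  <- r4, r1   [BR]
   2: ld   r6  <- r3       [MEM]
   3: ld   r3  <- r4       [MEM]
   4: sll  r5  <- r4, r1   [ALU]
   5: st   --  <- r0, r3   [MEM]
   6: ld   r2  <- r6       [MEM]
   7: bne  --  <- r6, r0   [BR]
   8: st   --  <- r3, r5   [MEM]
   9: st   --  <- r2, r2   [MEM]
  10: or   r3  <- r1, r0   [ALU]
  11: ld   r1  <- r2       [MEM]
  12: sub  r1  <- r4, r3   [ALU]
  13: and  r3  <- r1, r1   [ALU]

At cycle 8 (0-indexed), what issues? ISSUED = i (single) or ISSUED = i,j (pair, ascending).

  cy0 -> i0 (beq.BR) no-port BR/BR
  cy1 -> i1/i2 (beq.BR/ld.MEM) dual
  cy2 -> i3/i4 (ld.MEM/sll.ALU) dual
  cy3 -> i5 (st.MEM) no-port MEM/MEM
  cy4 -> i6/i7 (ld.MEM/bne.BR) dual
  cy5 -> i8 (st.MEM) no-port MEM/MEM
  cy6 -> i9/i10 (st.MEM/or.ALU) dual
  cy7 -> i11 (ld.MEM) WAW r1
  cy8 -> i12 (sub.ALU) RAW r1
  cy9 -> i13 (and.ALU) tail

ISSUED = 12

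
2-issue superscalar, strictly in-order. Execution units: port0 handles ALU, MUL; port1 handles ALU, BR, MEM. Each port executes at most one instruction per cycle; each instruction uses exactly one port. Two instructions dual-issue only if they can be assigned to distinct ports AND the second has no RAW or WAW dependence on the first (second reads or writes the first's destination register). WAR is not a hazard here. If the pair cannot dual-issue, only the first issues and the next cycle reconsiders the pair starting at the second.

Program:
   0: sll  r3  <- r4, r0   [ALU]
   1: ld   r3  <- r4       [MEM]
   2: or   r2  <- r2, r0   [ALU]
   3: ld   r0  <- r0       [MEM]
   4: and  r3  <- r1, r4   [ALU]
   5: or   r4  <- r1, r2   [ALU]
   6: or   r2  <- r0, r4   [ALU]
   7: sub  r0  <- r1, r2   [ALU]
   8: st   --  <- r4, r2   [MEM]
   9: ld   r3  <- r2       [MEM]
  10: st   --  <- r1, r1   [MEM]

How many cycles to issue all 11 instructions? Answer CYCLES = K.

CYCLES = 8

0. sll @i0  | WAW r3
1. ld;or @i1+i2  | pair
2. ld;and @i3+i4  | pair
3. or @i5  | RAW r4
4. or @i6  | RAW r2
5. sub;st @i7+i8  | pair
6. ld @i9  | no-port MEM/MEM
7. st @i10  | tail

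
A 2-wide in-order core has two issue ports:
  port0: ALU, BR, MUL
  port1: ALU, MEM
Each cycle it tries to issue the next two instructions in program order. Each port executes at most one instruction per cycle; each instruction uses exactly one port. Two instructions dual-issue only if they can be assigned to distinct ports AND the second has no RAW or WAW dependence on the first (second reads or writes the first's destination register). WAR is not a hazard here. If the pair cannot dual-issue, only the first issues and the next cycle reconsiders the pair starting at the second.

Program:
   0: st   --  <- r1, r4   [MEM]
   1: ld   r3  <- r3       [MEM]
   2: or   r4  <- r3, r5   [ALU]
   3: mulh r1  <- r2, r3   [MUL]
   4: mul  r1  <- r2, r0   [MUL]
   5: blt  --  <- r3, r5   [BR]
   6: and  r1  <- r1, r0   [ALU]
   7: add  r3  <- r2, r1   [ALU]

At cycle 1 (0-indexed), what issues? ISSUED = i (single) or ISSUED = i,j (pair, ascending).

c0: i0 st.MEM  no-port MEM/MEM
c1: i1 ld.MEM  RAW r3
c2: i2+i3 or.ALU/mulh.MUL  dual
c3: i4 mul.MUL  no-port MUL/BR
c4: i5+i6 blt.BR/and.ALU  dual
c5: i7 add.ALU  tail

ISSUED = 1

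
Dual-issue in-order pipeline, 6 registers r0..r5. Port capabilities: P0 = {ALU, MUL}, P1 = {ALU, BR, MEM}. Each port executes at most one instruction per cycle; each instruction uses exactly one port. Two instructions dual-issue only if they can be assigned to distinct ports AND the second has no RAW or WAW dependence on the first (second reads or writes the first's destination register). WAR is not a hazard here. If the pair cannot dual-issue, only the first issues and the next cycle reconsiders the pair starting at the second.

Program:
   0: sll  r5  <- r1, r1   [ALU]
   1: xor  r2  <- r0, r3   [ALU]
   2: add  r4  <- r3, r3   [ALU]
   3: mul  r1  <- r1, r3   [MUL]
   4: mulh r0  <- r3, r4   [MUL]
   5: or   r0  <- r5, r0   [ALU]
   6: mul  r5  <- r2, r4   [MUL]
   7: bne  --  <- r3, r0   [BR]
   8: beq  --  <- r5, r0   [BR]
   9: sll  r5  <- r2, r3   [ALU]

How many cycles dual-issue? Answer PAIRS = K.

t=0 i0,i1:sll.ALU+xor.ALU ; dual
t=1 i2,i3:add.ALU+mul.MUL ; dual
t=2 i4:mulh.MUL ; RAW+WAW r0
t=3 i5,i6:or.ALU+mul.MUL ; dual
t=4 i7:bne.BR ; no-port BR/BR
t=5 i8,i9:beq.BR+sll.ALU ; dual

PAIRS = 4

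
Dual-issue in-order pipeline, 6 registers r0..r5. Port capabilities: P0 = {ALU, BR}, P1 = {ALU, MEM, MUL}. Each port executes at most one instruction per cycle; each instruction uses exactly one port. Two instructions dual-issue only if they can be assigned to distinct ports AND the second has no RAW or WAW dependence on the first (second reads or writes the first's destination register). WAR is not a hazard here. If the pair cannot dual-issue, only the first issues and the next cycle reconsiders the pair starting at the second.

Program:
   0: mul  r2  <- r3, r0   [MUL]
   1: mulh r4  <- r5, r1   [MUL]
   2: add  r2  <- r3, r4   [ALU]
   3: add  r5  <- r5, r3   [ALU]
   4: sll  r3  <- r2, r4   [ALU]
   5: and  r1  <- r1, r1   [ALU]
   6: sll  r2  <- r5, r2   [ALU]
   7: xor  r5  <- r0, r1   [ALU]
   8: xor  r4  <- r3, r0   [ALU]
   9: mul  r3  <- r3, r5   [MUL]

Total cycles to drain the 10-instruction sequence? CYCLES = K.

CYCLES = 6

0. mul.MUL @i0  | no-port MUL/MUL
1. mulh.MUL @i1  | RAW r4
2. add.ALU;add.ALU @i2&i3  | pair
3. sll.ALU;and.ALU @i4&i5  | pair
4. sll.ALU;xor.ALU @i6&i7  | pair
5. xor.ALU;mul.MUL @i8&i9  | pair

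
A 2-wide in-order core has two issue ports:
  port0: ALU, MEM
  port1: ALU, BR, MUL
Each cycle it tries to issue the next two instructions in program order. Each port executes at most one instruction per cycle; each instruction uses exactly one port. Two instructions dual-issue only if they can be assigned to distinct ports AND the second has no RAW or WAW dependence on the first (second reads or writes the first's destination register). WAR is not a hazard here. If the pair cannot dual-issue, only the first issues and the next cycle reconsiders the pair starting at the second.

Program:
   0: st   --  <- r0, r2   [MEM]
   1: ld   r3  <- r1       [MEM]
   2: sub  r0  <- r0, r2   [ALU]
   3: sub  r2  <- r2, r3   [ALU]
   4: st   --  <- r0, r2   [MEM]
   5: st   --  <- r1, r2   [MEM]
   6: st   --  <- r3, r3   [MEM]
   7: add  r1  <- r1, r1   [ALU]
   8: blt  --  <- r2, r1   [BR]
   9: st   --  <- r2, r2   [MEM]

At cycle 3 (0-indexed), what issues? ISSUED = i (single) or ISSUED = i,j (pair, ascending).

ISSUED = 4

c0: i0 st.MEM  no-port MEM/MEM
c1: i1+i2 ld.MEM+sub.ALU  dual
c2: i3 sub.ALU  RAW r2
c3: i4 st.MEM  no-port MEM/MEM
c4: i5 st.MEM  no-port MEM/MEM
c5: i6+i7 st.MEM+add.ALU  dual
c6: i8+i9 blt.BR+st.MEM  dual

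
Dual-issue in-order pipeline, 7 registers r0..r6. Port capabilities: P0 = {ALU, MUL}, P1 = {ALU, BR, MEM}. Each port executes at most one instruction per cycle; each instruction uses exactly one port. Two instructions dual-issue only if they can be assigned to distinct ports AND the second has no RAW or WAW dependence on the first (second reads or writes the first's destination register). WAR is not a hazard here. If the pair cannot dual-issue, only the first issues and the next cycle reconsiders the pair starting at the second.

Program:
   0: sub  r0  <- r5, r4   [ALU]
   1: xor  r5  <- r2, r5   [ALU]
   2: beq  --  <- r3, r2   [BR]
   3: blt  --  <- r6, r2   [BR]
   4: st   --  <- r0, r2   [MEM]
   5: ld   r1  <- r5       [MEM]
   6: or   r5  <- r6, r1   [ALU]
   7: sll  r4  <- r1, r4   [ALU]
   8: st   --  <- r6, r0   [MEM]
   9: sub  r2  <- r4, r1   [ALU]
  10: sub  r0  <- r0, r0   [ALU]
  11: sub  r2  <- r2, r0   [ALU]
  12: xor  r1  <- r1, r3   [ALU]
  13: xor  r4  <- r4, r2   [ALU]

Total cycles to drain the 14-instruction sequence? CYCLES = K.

0. sub.ALU+xor.ALU @i0,i1  | 2-wide
1. beq.BR @i2  | no-port BR/BR
2. blt.BR @i3  | no-port BR/MEM
3. st.MEM @i4  | no-port MEM/MEM
4. ld.MEM @i5  | RAW r1
5. or.ALU+sll.ALU @i6,i7  | 2-wide
6. st.MEM+sub.ALU @i8,i9  | 2-wide
7. sub.ALU @i10  | RAW r0
8. sub.ALU+xor.ALU @i11,i12  | 2-wide
9. xor.ALU @i13  | tail

CYCLES = 10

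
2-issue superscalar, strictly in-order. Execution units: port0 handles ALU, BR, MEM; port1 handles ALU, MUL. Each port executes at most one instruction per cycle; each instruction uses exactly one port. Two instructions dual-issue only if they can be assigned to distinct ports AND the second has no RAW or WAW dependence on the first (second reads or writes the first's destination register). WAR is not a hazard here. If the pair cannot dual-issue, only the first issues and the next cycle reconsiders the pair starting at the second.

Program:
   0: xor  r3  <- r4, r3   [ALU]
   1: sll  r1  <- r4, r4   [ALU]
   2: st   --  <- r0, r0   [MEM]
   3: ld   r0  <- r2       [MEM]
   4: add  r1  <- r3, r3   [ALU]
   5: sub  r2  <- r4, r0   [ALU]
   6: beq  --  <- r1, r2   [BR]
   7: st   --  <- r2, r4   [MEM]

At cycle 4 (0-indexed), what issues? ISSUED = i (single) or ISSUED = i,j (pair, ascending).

  cy0 -> i0+i1 (xor.ALU sll.ALU) pair
  cy1 -> i2 (st.MEM) no-port MEM/MEM
  cy2 -> i3+i4 (ld.MEM add.ALU) pair
  cy3 -> i5 (sub.ALU) RAW r2
  cy4 -> i6 (beq.BR) no-port BR/MEM
  cy5 -> i7 (st.MEM) tail

ISSUED = 6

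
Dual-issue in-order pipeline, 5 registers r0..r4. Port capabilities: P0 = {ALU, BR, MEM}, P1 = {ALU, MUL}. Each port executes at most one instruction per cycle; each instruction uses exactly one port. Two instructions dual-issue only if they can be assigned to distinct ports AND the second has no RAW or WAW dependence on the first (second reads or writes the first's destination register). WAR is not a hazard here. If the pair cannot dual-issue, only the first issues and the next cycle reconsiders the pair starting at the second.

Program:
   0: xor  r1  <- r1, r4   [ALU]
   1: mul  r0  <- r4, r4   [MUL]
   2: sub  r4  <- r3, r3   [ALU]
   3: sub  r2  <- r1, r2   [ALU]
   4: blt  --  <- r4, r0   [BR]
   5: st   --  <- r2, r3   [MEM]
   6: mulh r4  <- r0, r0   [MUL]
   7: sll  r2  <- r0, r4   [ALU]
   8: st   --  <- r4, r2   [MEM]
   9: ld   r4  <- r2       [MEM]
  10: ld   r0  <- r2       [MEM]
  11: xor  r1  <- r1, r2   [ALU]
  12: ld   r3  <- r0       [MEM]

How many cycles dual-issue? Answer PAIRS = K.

PAIRS = 4

#0 head=0: xor+mul i0+i1 pair
#1 head=2: sub+sub i2+i3 pair
#2 head=4: blt i4 no-port BR/MEM
#3 head=5: st+mulh i5+i6 pair
#4 head=7: sll i7 RAW r2
#5 head=8: st i8 no-port MEM/MEM
#6 head=9: ld i9 no-port MEM/MEM
#7 head=10: ld+xor i10+i11 pair
#8 head=12: ld i12 tail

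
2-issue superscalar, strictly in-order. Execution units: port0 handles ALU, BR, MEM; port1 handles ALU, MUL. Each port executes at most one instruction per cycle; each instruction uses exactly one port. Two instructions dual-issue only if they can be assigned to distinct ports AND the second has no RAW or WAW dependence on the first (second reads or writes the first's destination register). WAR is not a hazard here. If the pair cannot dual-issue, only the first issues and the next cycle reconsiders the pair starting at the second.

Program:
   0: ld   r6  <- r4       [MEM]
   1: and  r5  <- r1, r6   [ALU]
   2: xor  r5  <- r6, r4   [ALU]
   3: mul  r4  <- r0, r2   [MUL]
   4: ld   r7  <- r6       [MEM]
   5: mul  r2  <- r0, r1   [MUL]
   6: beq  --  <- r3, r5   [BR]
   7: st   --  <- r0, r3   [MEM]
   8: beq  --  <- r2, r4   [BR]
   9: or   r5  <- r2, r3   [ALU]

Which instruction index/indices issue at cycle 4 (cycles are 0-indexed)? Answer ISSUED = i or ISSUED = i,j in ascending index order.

#0 head=0: ld i0 RAW r6
#1 head=1: and i1 WAW r5
#2 head=2: xor+mul i2+i3 2-wide
#3 head=4: ld+mul i4+i5 2-wide
#4 head=6: beq i6 no-port BR/MEM
#5 head=7: st i7 no-port MEM/BR
#6 head=8: beq+or i8+i9 2-wide

ISSUED = 6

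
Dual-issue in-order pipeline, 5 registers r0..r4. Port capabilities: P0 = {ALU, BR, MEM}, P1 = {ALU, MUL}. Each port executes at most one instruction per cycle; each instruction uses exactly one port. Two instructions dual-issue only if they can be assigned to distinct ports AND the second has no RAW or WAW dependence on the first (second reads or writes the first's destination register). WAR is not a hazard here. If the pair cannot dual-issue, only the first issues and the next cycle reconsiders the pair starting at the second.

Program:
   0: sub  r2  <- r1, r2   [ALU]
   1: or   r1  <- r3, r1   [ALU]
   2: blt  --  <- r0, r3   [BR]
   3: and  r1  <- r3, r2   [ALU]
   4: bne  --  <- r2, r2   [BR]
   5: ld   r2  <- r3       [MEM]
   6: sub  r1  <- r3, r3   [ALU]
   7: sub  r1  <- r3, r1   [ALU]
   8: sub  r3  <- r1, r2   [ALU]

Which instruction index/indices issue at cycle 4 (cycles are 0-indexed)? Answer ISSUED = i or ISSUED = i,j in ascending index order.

ISSUED = 7

#0 head=0: sub;or i0&i1 pair
#1 head=2: blt;and i2&i3 pair
#2 head=4: bne i4 no-port BR/MEM
#3 head=5: ld;sub i5&i6 pair
#4 head=7: sub i7 RAW r1
#5 head=8: sub i8 tail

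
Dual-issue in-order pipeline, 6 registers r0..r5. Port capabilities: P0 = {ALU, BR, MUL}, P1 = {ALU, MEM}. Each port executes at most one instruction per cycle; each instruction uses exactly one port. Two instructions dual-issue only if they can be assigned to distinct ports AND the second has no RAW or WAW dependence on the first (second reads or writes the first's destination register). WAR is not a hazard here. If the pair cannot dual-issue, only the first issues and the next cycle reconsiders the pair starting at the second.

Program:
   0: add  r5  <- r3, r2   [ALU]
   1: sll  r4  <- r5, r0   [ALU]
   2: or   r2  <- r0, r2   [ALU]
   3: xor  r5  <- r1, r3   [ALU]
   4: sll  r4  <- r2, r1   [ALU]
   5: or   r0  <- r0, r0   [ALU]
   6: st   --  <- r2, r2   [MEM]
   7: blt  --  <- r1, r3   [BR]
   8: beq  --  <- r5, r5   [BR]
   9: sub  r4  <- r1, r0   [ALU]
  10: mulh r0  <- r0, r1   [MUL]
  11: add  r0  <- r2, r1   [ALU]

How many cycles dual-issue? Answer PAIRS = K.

c0: i0 add  RAW r5
c1: i1+i2 sll/or  pair
c2: i3+i4 xor/sll  pair
c3: i5+i6 or/st  pair
c4: i7 blt  no-port BR/BR
c5: i8+i9 beq/sub  pair
c6: i10 mulh  WAW r0
c7: i11 add  tail

PAIRS = 4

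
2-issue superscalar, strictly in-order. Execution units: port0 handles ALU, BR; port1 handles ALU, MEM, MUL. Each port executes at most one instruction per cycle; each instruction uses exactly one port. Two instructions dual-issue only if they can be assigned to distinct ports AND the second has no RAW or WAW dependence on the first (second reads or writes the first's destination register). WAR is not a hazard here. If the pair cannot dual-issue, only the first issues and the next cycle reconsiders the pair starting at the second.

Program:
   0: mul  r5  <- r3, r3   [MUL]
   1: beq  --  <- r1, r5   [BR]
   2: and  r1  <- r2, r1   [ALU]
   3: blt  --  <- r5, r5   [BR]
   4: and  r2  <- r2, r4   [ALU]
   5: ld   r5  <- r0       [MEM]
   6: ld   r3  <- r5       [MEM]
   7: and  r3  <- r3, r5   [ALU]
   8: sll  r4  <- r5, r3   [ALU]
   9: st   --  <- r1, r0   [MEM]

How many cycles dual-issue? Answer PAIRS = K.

t=0 i0:mul ; RAW r5
t=1 i1/i2:beq;and ; pair
t=2 i3/i4:blt;and ; pair
t=3 i5:ld ; no-port MEM/MEM
t=4 i6:ld ; RAW+WAW r3
t=5 i7:and ; RAW r3
t=6 i8/i9:sll;st ; pair

PAIRS = 3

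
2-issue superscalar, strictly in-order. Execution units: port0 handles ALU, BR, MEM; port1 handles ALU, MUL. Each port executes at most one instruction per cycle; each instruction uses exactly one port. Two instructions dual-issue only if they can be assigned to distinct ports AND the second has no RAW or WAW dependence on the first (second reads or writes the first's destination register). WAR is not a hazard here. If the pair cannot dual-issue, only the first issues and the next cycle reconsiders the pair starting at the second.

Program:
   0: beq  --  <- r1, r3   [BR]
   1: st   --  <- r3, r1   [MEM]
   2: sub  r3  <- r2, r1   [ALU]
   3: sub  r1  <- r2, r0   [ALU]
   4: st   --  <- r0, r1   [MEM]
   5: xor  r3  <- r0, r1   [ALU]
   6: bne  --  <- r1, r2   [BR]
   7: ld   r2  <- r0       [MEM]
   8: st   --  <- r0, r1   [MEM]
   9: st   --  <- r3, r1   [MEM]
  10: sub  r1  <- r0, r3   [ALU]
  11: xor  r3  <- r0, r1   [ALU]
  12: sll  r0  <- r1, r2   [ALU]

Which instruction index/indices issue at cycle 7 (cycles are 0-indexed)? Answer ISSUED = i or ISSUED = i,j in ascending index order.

ISSUED = 9,10

[0] i0  beq.BR  -- no-port BR/MEM
[1] i1,i2  st.MEM;sub.ALU  -- 2-wide
[2] i3  sub.ALU  -- RAW r1
[3] i4,i5  st.MEM;xor.ALU  -- 2-wide
[4] i6  bne.BR  -- no-port BR/MEM
[5] i7  ld.MEM  -- no-port MEM/MEM
[6] i8  st.MEM  -- no-port MEM/MEM
[7] i9,i10  st.MEM;sub.ALU  -- 2-wide
[8] i11,i12  xor.ALU;sll.ALU  -- 2-wide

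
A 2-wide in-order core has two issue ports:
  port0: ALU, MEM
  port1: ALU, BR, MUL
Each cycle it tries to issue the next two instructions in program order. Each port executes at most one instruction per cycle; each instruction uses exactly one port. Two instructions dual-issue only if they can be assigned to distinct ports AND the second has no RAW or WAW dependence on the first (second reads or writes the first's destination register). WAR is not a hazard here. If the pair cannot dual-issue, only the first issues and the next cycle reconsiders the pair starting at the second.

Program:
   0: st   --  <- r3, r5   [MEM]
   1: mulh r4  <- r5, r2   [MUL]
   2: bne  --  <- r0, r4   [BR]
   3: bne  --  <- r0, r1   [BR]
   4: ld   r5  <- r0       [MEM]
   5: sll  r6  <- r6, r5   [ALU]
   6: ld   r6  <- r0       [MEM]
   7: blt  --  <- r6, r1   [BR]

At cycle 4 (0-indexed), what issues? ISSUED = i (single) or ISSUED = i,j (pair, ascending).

ISSUED = 6

#0 head=0: st.MEM+mulh.MUL i0+i1 pair
#1 head=2: bne.BR i2 no-port BR/BR
#2 head=3: bne.BR+ld.MEM i3+i4 pair
#3 head=5: sll.ALU i5 WAW r6
#4 head=6: ld.MEM i6 RAW r6
#5 head=7: blt.BR i7 tail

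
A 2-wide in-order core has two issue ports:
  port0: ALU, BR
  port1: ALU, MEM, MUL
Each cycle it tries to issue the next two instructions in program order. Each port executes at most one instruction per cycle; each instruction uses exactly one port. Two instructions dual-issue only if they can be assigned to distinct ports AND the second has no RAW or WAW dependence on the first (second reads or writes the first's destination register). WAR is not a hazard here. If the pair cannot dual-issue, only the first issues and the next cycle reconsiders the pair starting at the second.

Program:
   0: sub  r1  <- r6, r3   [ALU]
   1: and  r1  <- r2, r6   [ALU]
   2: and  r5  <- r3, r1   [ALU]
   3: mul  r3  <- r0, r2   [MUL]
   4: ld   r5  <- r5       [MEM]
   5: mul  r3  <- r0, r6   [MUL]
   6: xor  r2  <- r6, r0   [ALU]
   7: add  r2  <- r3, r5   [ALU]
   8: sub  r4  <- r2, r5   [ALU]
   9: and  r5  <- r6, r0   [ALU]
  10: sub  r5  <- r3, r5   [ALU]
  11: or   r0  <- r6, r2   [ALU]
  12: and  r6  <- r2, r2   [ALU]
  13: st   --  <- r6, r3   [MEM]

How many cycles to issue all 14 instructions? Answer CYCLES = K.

CYCLES = 10

t=0 i0:sub.ALU ; WAW r1
t=1 i1:and.ALU ; RAW r1
t=2 i2+i3:and.ALU mul.MUL ; 2-wide
t=3 i4:ld.MEM ; no-port MEM/MUL
t=4 i5+i6:mul.MUL xor.ALU ; 2-wide
t=5 i7:add.ALU ; RAW r2
t=6 i8+i9:sub.ALU and.ALU ; 2-wide
t=7 i10+i11:sub.ALU or.ALU ; 2-wide
t=8 i12:and.ALU ; RAW r6
t=9 i13:st.MEM ; tail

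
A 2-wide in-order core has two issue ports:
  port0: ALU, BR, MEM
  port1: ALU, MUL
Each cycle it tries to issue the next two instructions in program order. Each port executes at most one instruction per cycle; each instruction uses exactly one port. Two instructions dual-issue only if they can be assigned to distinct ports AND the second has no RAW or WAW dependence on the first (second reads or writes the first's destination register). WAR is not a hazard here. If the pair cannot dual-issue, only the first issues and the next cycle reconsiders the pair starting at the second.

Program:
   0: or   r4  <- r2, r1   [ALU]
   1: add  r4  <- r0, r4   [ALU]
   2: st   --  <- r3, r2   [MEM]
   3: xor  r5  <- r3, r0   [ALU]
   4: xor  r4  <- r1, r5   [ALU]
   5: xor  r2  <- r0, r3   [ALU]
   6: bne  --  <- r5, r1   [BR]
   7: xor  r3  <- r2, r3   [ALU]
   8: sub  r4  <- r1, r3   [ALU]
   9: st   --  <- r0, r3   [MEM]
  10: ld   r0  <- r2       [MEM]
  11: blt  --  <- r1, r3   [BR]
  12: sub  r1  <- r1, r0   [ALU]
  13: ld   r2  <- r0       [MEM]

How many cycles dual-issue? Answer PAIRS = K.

PAIRS = 5

t=0 i0:or.ALU ; RAW+WAW r4
t=1 i1/i2:add.ALU st.MEM ; dual
t=2 i3:xor.ALU ; RAW r5
t=3 i4/i5:xor.ALU xor.ALU ; dual
t=4 i6/i7:bne.BR xor.ALU ; dual
t=5 i8/i9:sub.ALU st.MEM ; dual
t=6 i10:ld.MEM ; no-port MEM/BR
t=7 i11/i12:blt.BR sub.ALU ; dual
t=8 i13:ld.MEM ; tail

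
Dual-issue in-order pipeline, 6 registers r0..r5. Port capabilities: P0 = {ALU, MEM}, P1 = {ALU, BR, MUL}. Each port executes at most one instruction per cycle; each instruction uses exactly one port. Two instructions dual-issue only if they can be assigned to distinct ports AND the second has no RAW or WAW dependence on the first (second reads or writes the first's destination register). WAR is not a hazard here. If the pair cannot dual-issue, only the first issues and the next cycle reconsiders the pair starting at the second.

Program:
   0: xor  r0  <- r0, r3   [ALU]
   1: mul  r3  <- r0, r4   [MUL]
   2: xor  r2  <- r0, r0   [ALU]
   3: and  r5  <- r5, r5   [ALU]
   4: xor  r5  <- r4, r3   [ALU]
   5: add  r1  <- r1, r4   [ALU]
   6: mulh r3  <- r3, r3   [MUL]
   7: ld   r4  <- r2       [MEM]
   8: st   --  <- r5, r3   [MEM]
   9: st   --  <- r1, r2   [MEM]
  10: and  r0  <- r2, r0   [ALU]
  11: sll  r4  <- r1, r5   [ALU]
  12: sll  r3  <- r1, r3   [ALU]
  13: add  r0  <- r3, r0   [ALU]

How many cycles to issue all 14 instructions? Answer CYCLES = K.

CYCLES = 9

  cy0 -> i0 (xor) RAW r0
  cy1 -> i1/i2 (mul;xor) pair
  cy2 -> i3 (and) WAW r5
  cy3 -> i4/i5 (xor;add) pair
  cy4 -> i6/i7 (mulh;ld) pair
  cy5 -> i8 (st) no-port MEM/MEM
  cy6 -> i9/i10 (st;and) pair
  cy7 -> i11/i12 (sll;sll) pair
  cy8 -> i13 (add) tail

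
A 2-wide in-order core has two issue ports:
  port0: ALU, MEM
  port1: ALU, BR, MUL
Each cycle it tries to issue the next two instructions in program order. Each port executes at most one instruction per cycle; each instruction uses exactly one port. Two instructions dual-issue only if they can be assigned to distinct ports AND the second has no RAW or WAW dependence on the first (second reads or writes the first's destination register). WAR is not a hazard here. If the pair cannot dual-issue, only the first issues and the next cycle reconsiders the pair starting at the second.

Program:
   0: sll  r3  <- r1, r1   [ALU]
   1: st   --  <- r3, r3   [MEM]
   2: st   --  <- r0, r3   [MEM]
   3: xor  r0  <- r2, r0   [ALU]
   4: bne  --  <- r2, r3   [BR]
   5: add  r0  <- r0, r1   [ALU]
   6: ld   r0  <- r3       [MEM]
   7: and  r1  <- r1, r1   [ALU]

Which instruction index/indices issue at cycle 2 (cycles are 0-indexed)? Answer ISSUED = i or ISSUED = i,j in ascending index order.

ISSUED = 2,3

#0 head=0: sll.ALU i0 RAW r3
#1 head=1: st.MEM i1 no-port MEM/MEM
#2 head=2: st.MEM;xor.ALU i2/i3 2-wide
#3 head=4: bne.BR;add.ALU i4/i5 2-wide
#4 head=6: ld.MEM;and.ALU i6/i7 2-wide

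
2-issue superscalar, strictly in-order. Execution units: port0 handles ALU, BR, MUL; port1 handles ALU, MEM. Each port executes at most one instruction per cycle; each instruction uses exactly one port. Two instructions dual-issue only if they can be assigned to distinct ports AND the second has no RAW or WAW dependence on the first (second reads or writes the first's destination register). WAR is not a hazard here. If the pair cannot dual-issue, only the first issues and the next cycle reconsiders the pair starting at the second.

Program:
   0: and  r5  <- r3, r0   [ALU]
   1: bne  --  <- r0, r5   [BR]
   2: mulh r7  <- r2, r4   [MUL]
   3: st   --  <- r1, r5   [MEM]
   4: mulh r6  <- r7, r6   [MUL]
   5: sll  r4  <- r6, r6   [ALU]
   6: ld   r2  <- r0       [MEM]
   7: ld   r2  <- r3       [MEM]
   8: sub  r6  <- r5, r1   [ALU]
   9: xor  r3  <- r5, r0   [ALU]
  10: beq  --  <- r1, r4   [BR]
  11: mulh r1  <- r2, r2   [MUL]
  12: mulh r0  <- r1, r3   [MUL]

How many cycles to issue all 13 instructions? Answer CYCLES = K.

CYCLES = 9

t=0 i0:and ; RAW r5
t=1 i1:bne ; no-port BR/MUL
t=2 i2/i3:mulh;st ; pair
t=3 i4:mulh ; RAW r6
t=4 i5/i6:sll;ld ; pair
t=5 i7/i8:ld;sub ; pair
t=6 i9/i10:xor;beq ; pair
t=7 i11:mulh ; no-port MUL/MUL
t=8 i12:mulh ; tail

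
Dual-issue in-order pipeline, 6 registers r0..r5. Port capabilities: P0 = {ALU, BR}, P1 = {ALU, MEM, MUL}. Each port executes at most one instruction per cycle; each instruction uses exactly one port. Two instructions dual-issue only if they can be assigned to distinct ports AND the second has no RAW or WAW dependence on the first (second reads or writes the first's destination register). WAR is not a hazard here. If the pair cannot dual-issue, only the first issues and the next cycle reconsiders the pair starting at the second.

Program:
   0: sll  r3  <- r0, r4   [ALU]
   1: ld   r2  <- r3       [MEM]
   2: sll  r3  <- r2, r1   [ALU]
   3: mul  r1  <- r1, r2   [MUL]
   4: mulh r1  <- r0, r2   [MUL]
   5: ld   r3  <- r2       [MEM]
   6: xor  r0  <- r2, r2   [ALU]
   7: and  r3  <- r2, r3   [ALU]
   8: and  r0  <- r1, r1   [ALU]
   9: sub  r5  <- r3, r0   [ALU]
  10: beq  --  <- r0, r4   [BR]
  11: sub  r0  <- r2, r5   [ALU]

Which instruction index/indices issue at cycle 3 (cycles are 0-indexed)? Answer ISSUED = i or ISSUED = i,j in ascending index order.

ISSUED = 4

  cy0 -> i0 (sll.ALU) RAW r3
  cy1 -> i1 (ld.MEM) RAW r2
  cy2 -> i2&i3 (sll.ALU+mul.MUL) pair
  cy3 -> i4 (mulh.MUL) no-port MUL/MEM
  cy4 -> i5&i6 (ld.MEM+xor.ALU) pair
  cy5 -> i7&i8 (and.ALU+and.ALU) pair
  cy6 -> i9&i10 (sub.ALU+beq.BR) pair
  cy7 -> i11 (sub.ALU) tail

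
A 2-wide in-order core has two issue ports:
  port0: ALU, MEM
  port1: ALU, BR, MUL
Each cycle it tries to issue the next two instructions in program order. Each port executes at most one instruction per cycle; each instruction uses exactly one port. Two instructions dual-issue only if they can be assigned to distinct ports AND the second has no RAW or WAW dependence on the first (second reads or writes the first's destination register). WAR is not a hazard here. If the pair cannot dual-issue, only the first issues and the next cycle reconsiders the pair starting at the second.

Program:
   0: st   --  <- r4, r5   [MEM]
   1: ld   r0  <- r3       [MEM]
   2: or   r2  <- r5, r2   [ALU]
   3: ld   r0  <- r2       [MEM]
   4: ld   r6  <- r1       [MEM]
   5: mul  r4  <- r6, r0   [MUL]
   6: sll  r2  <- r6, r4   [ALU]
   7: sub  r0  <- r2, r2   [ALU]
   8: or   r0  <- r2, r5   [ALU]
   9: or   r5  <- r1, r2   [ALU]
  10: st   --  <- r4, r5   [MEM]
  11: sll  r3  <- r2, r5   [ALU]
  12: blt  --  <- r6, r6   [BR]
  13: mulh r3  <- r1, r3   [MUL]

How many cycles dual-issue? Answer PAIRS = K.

PAIRS = 3

#0 head=0: st.MEM i0 no-port MEM/MEM
#1 head=1: ld.MEM;or.ALU i1/i2 2-wide
#2 head=3: ld.MEM i3 no-port MEM/MEM
#3 head=4: ld.MEM i4 RAW r6
#4 head=5: mul.MUL i5 RAW r4
#5 head=6: sll.ALU i6 RAW r2
#6 head=7: sub.ALU i7 WAW r0
#7 head=8: or.ALU;or.ALU i8/i9 2-wide
#8 head=10: st.MEM;sll.ALU i10/i11 2-wide
#9 head=12: blt.BR i12 no-port BR/MUL
#10 head=13: mulh.MUL i13 tail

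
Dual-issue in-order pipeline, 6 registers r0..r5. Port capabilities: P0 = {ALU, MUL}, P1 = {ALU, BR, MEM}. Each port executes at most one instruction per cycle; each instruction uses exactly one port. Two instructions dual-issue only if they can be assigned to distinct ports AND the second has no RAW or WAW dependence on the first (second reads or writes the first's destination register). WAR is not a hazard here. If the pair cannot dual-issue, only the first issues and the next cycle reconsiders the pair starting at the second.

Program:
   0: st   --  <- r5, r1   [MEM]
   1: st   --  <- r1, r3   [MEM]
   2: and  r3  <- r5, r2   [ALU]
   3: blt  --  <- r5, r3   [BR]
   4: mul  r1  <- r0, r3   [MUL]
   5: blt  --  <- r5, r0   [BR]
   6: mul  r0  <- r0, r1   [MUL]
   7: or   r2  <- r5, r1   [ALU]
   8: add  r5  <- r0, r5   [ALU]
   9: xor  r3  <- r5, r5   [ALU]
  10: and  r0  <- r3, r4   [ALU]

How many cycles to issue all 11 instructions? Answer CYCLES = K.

[0] i0  st.MEM  -- no-port MEM/MEM
[1] i1+i2  st.MEM+and.ALU  -- 2-wide
[2] i3+i4  blt.BR+mul.MUL  -- 2-wide
[3] i5+i6  blt.BR+mul.MUL  -- 2-wide
[4] i7+i8  or.ALU+add.ALU  -- 2-wide
[5] i9  xor.ALU  -- RAW r3
[6] i10  and.ALU  -- tail

CYCLES = 7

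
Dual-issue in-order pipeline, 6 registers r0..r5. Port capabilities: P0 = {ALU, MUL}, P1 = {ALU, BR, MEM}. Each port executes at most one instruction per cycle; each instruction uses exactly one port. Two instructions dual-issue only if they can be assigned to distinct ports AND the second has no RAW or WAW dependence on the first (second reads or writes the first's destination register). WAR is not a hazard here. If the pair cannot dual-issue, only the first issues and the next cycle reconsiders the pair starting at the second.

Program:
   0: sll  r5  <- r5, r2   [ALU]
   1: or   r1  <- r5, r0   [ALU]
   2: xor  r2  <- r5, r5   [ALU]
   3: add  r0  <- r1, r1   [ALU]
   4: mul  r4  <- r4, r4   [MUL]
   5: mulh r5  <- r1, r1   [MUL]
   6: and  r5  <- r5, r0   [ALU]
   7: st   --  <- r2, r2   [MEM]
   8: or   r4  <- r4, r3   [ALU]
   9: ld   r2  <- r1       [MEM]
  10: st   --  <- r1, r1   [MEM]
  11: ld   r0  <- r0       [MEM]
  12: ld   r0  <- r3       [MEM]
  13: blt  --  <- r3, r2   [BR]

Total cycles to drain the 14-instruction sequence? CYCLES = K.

c0: i0 sll.ALU  RAW r5
c1: i1,i2 or.ALU+xor.ALU  pair
c2: i3,i4 add.ALU+mul.MUL  pair
c3: i5 mulh.MUL  RAW+WAW r5
c4: i6,i7 and.ALU+st.MEM  pair
c5: i8,i9 or.ALU+ld.MEM  pair
c6: i10 st.MEM  no-port MEM/MEM
c7: i11 ld.MEM  no-port MEM/MEM
c8: i12 ld.MEM  no-port MEM/BR
c9: i13 blt.BR  tail

CYCLES = 10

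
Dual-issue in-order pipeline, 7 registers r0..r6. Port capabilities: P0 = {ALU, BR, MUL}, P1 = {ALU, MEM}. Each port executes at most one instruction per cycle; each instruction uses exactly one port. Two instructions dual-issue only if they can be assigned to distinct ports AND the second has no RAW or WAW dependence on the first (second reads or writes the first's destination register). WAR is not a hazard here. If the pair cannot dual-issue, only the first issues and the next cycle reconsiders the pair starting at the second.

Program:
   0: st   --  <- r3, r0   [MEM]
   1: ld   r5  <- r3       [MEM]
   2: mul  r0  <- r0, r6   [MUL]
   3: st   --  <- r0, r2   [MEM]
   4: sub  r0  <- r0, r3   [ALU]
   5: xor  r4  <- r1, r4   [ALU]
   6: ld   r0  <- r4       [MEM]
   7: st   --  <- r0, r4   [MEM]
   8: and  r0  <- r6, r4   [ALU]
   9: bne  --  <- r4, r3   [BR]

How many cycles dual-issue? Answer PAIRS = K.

PAIRS = 3

  cy0 -> i0 (st.MEM) no-port MEM/MEM
  cy1 -> i1,i2 (ld.MEM/mul.MUL) pair
  cy2 -> i3,i4 (st.MEM/sub.ALU) pair
  cy3 -> i5 (xor.ALU) RAW r4
  cy4 -> i6 (ld.MEM) no-port MEM/MEM
  cy5 -> i7,i8 (st.MEM/and.ALU) pair
  cy6 -> i9 (bne.BR) tail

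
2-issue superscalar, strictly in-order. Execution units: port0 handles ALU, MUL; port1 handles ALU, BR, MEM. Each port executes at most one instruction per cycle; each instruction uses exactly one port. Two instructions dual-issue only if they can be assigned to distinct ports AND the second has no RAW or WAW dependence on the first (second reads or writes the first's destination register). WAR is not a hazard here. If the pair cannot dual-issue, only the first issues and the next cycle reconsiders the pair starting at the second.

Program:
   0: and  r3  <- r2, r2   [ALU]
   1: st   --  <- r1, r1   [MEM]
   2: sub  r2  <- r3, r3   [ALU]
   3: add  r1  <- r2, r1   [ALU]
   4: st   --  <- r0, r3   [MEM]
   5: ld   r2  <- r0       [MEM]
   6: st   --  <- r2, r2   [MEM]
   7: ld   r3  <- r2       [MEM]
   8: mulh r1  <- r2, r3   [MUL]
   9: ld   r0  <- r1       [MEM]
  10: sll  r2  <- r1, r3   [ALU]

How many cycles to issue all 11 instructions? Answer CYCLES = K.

CYCLES = 8

t=0 i0&i1:and+st ; pair
t=1 i2:sub ; RAW r2
t=2 i3&i4:add+st ; pair
t=3 i5:ld ; no-port MEM/MEM
t=4 i6:st ; no-port MEM/MEM
t=5 i7:ld ; RAW r3
t=6 i8:mulh ; RAW r1
t=7 i9&i10:ld+sll ; pair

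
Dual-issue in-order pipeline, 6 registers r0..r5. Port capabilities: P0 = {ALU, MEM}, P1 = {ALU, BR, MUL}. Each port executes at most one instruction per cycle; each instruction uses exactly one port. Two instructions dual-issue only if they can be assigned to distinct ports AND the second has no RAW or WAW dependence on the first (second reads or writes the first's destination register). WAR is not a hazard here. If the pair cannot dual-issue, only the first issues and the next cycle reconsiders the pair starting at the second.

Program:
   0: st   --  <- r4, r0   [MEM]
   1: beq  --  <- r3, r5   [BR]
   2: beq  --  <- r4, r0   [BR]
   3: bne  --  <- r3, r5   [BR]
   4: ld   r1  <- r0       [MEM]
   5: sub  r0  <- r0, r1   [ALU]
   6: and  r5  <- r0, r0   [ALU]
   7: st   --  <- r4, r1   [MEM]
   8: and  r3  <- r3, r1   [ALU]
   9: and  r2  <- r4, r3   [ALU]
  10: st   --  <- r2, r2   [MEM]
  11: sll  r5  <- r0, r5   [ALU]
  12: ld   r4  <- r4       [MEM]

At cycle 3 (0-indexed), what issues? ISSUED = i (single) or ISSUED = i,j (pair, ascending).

  cy0 -> i0/i1 (st+beq) dual
  cy1 -> i2 (beq) no-port BR/BR
  cy2 -> i3/i4 (bne+ld) dual
  cy3 -> i5 (sub) RAW r0
  cy4 -> i6/i7 (and+st) dual
  cy5 -> i8 (and) RAW r3
  cy6 -> i9 (and) RAW r2
  cy7 -> i10/i11 (st+sll) dual
  cy8 -> i12 (ld) tail

ISSUED = 5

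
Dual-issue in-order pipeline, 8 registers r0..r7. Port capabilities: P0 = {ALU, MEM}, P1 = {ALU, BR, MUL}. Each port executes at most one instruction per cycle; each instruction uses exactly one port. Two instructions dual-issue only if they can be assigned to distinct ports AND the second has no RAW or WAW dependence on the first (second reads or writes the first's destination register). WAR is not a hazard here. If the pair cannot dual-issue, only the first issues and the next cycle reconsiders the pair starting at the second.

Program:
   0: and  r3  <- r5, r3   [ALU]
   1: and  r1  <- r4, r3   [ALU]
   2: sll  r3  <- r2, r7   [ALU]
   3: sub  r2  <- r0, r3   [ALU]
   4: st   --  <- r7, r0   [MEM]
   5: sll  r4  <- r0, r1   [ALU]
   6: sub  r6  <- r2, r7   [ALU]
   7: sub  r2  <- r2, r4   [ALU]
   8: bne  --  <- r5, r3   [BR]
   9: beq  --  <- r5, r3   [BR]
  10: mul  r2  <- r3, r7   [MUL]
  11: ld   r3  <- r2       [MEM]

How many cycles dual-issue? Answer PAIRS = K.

#0 head=0: and i0 RAW r3
#1 head=1: and sll i1&i2 pair
#2 head=3: sub st i3&i4 pair
#3 head=5: sll sub i5&i6 pair
#4 head=7: sub bne i7&i8 pair
#5 head=9: beq i9 no-port BR/MUL
#6 head=10: mul i10 RAW r2
#7 head=11: ld i11 tail

PAIRS = 4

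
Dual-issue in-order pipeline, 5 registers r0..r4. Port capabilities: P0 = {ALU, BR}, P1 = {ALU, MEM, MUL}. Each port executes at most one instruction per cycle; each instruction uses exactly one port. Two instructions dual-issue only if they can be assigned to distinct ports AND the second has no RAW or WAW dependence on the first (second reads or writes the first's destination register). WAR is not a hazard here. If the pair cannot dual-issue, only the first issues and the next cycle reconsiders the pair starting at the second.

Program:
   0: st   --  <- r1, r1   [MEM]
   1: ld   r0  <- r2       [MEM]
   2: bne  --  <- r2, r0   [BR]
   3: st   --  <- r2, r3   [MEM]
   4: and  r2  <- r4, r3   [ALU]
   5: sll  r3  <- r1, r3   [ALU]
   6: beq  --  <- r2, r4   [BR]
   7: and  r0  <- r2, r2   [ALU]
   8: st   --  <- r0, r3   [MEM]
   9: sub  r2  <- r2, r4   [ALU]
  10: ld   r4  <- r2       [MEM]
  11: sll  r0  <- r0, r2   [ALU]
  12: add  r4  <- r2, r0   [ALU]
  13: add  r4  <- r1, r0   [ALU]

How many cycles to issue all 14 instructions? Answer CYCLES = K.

c0: i0 st.MEM  no-port MEM/MEM
c1: i1 ld.MEM  RAW r0
c2: i2,i3 bne.BR+st.MEM  dual
c3: i4,i5 and.ALU+sll.ALU  dual
c4: i6,i7 beq.BR+and.ALU  dual
c5: i8,i9 st.MEM+sub.ALU  dual
c6: i10,i11 ld.MEM+sll.ALU  dual
c7: i12 add.ALU  WAW r4
c8: i13 add.ALU  tail

CYCLES = 9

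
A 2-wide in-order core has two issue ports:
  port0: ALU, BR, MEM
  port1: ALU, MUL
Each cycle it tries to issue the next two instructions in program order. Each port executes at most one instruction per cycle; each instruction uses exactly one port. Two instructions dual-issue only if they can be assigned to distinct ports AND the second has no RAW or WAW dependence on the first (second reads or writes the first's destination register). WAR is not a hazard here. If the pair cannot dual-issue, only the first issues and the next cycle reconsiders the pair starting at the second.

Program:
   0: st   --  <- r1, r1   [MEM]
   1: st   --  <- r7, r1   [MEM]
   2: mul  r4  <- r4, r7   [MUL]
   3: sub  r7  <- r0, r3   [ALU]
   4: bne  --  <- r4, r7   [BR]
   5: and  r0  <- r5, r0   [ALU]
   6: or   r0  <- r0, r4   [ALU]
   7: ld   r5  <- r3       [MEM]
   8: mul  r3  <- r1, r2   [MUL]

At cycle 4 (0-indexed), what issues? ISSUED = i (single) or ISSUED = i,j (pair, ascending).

0. st.MEM @i0  | no-port MEM/MEM
1. st.MEM mul.MUL @i1+i2  | dual
2. sub.ALU @i3  | RAW r7
3. bne.BR and.ALU @i4+i5  | dual
4. or.ALU ld.MEM @i6+i7  | dual
5. mul.MUL @i8  | tail

ISSUED = 6,7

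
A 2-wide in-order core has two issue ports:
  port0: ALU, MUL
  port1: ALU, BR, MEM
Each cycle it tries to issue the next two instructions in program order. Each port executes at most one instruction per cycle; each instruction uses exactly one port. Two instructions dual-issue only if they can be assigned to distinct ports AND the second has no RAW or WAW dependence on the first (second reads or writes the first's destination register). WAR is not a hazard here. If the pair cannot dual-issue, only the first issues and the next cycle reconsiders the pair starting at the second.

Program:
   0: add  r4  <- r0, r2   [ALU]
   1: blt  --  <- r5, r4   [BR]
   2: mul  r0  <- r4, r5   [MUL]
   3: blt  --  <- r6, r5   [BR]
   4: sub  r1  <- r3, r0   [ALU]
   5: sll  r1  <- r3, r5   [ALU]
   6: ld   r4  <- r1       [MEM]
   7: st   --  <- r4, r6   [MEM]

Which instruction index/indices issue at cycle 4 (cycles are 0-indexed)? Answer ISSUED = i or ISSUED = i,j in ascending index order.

c0: i0 add  RAW r4
c1: i1/i2 blt;mul  dual
c2: i3/i4 blt;sub  dual
c3: i5 sll  RAW r1
c4: i6 ld  no-port MEM/MEM
c5: i7 st  tail

ISSUED = 6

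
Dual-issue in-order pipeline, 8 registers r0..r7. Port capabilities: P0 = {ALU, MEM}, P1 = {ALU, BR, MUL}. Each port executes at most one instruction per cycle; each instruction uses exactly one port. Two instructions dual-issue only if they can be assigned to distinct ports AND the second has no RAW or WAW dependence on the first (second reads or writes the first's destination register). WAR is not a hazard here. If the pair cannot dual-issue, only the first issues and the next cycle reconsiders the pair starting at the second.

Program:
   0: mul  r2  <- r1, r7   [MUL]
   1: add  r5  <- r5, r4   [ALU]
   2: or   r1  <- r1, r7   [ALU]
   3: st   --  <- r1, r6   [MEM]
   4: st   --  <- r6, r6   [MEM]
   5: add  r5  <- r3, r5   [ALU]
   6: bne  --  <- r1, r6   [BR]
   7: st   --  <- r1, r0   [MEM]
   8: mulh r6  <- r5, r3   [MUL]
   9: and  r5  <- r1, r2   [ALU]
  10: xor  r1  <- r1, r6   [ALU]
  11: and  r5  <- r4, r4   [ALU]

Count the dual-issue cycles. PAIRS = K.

[0] i0/i1  mul.MUL/add.ALU  -- pair
[1] i2  or.ALU  -- RAW r1
[2] i3  st.MEM  -- no-port MEM/MEM
[3] i4/i5  st.MEM/add.ALU  -- pair
[4] i6/i7  bne.BR/st.MEM  -- pair
[5] i8/i9  mulh.MUL/and.ALU  -- pair
[6] i10/i11  xor.ALU/and.ALU  -- pair

PAIRS = 5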